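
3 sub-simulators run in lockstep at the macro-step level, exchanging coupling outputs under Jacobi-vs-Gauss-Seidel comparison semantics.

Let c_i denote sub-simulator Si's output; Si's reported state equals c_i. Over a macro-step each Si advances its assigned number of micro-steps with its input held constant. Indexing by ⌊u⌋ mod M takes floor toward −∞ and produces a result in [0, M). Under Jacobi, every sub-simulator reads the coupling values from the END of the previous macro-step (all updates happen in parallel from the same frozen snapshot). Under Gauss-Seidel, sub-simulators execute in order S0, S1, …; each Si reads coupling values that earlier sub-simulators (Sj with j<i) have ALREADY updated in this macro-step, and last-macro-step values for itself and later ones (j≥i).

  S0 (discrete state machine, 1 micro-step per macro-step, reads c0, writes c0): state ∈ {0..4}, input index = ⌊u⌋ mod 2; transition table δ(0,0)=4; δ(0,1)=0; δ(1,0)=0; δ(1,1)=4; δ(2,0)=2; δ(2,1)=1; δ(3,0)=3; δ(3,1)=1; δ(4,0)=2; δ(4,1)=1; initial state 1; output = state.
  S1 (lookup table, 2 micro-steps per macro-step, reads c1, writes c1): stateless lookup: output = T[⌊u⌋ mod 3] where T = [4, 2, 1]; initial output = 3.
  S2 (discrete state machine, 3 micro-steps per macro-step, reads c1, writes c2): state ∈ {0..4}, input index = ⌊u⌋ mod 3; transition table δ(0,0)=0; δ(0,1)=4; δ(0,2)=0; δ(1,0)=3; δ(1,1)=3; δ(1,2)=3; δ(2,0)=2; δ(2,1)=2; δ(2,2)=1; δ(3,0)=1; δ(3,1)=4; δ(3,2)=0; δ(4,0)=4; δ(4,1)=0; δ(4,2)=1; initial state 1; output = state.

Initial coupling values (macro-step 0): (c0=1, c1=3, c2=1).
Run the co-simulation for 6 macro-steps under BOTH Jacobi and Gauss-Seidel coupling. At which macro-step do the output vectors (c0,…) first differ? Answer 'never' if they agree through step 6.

[Jacobi] macro 1: S0 reads c0=1 → after 1×micro: 4; S1 reads c1=3 → after 2×micro: 4; S2 reads c1=3 → after 3×micro: 3 ⇒ (c0=4, c1=4, c2=3)
[Jacobi] macro 2: S0 reads c0=4 → after 1×micro: 2; S1 reads c1=4 → after 2×micro: 2; S2 reads c1=4 → after 3×micro: 4 ⇒ (c0=2, c1=2, c2=4)
[Jacobi] macro 3: S0 reads c0=2 → after 1×micro: 2; S1 reads c1=2 → after 2×micro: 1; S2 reads c1=2 → after 3×micro: 0 ⇒ (c0=2, c1=1, c2=0)
[Jacobi] macro 4: S0 reads c0=2 → after 1×micro: 2; S1 reads c1=1 → after 2×micro: 2; S2 reads c1=1 → after 3×micro: 4 ⇒ (c0=2, c1=2, c2=4)
[Jacobi] macro 5: S0 reads c0=2 → after 1×micro: 2; S1 reads c1=2 → after 2×micro: 1; S2 reads c1=2 → after 3×micro: 0 ⇒ (c0=2, c1=1, c2=0)
[Jacobi] macro 6: S0 reads c0=2 → after 1×micro: 2; S1 reads c1=1 → after 2×micro: 2; S2 reads c1=1 → after 3×micro: 4 ⇒ (c0=2, c1=2, c2=4)
[Gauss-Seidel] macro 1: S0 reads c0=1 → after 1×micro: 4; S1 reads c1=3 → after 2×micro: 4; S2 reads c1=4 → after 3×micro: 0 ⇒ (c0=4, c1=4, c2=0)
[Gauss-Seidel] macro 2: S0 reads c0=4 → after 1×micro: 2; S1 reads c1=4 → after 2×micro: 2; S2 reads c1=2 → after 3×micro: 0 ⇒ (c0=2, c1=2, c2=0)
[Gauss-Seidel] macro 3: S0 reads c0=2 → after 1×micro: 2; S1 reads c1=2 → after 2×micro: 1; S2 reads c1=1 → after 3×micro: 4 ⇒ (c0=2, c1=1, c2=4)
[Gauss-Seidel] macro 4: S0 reads c0=2 → after 1×micro: 2; S1 reads c1=1 → after 2×micro: 2; S2 reads c1=2 → after 3×micro: 0 ⇒ (c0=2, c1=2, c2=0)
[Gauss-Seidel] macro 5: S0 reads c0=2 → after 1×micro: 2; S1 reads c1=2 → after 2×micro: 1; S2 reads c1=1 → after 3×micro: 4 ⇒ (c0=2, c1=1, c2=4)
[Gauss-Seidel] macro 6: S0 reads c0=2 → after 1×micro: 2; S1 reads c1=1 → after 2×micro: 2; S2 reads c1=2 → after 3×micro: 0 ⇒ (c0=2, c1=2, c2=0)

first divergence at macro-step: 1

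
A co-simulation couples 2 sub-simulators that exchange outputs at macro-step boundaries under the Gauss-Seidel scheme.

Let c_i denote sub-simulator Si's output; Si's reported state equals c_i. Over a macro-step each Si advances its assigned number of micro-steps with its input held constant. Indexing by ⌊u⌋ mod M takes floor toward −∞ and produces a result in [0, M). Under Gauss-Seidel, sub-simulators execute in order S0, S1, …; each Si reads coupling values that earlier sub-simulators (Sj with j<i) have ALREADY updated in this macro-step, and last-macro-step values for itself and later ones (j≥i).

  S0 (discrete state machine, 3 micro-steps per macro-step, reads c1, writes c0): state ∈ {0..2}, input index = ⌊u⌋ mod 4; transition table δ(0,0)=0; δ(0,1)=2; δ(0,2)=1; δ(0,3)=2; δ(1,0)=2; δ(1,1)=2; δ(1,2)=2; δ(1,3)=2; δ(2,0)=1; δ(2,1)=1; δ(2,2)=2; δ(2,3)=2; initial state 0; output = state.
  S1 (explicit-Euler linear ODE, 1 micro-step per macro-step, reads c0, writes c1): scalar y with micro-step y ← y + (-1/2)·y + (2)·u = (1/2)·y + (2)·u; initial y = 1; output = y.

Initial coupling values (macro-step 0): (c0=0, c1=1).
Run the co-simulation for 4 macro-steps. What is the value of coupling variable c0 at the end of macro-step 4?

c0 at macro-step 4 = 2

macro 1: S0 reads c1=1 → after 3×micro: 2; S1 reads c0=2 → after 1×micro: 9/2 ⇒ (c0=2, c1=9/2)
macro 2: S0 reads c1=9/2 → after 3×micro: 1; S1 reads c0=1 → after 1×micro: 17/4 ⇒ (c0=1, c1=17/4)
macro 3: S0 reads c1=17/4 → after 3×micro: 2; S1 reads c0=2 → after 1×micro: 49/8 ⇒ (c0=2, c1=49/8)
macro 4: S0 reads c1=49/8 → after 3×micro: 2; S1 reads c0=2 → after 1×micro: 113/16 ⇒ (c0=2, c1=113/16)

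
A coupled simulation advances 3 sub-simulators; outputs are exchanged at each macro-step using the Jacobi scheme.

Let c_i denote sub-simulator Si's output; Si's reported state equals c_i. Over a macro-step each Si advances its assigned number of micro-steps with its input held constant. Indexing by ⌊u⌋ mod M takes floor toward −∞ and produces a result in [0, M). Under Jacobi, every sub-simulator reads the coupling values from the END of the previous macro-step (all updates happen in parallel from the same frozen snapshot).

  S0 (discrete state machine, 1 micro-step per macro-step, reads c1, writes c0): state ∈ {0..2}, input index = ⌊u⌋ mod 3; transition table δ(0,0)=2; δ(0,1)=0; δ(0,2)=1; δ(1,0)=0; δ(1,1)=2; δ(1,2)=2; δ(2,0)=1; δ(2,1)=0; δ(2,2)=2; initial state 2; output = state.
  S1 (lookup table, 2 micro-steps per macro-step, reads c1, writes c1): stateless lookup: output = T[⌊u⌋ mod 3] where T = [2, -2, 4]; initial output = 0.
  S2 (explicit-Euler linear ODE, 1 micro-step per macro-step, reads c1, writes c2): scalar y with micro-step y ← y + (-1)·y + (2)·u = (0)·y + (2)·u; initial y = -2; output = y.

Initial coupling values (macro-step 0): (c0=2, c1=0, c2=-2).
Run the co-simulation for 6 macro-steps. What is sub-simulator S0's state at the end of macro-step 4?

S0 state at macro-step 4 = 0

macro 1: S0 reads c1=0 → after 1×micro: 1; S1 reads c1=0 → after 2×micro: 2; S2 reads c1=0 → after 1×micro: 0 ⇒ (c0=1, c1=2, c2=0)
macro 2: S0 reads c1=2 → after 1×micro: 2; S1 reads c1=2 → after 2×micro: 4; S2 reads c1=2 → after 1×micro: 4 ⇒ (c0=2, c1=4, c2=4)
macro 3: S0 reads c1=4 → after 1×micro: 0; S1 reads c1=4 → after 2×micro: -2; S2 reads c1=4 → after 1×micro: 8 ⇒ (c0=0, c1=-2, c2=8)
macro 4: S0 reads c1=-2 → after 1×micro: 0; S1 reads c1=-2 → after 2×micro: -2; S2 reads c1=-2 → after 1×micro: -4 ⇒ (c0=0, c1=-2, c2=-4)
macro 5: S0 reads c1=-2 → after 1×micro: 0; S1 reads c1=-2 → after 2×micro: -2; S2 reads c1=-2 → after 1×micro: -4 ⇒ (c0=0, c1=-2, c2=-4)
macro 6: S0 reads c1=-2 → after 1×micro: 0; S1 reads c1=-2 → after 2×micro: -2; S2 reads c1=-2 → after 1×micro: -4 ⇒ (c0=0, c1=-2, c2=-4)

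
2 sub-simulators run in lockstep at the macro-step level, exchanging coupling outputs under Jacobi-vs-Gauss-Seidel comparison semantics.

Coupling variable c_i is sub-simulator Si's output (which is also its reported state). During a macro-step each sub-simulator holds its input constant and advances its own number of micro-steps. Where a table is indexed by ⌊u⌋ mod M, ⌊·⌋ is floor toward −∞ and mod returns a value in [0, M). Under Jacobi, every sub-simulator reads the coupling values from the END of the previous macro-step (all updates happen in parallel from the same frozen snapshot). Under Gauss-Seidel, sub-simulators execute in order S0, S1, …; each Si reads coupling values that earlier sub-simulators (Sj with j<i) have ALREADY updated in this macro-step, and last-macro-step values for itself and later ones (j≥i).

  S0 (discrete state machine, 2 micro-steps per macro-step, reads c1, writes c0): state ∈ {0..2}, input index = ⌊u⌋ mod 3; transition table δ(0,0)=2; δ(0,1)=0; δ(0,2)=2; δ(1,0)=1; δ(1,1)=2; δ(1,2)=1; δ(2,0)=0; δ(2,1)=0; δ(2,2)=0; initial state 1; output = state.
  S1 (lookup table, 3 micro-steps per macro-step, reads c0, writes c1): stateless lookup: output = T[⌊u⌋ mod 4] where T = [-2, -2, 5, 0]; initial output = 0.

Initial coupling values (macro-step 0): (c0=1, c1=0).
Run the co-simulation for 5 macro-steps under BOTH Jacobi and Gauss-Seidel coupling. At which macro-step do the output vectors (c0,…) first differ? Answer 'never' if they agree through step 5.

[Jacobi] macro 1: S0 reads c1=0 → after 2×micro: 1; S1 reads c0=1 → after 3×micro: -2 ⇒ (c0=1, c1=-2)
[Jacobi] macro 2: S0 reads c1=-2 → after 2×micro: 0; S1 reads c0=1 → after 3×micro: -2 ⇒ (c0=0, c1=-2)
[Jacobi] macro 3: S0 reads c1=-2 → after 2×micro: 0; S1 reads c0=0 → after 3×micro: -2 ⇒ (c0=0, c1=-2)
[Jacobi] macro 4: S0 reads c1=-2 → after 2×micro: 0; S1 reads c0=0 → after 3×micro: -2 ⇒ (c0=0, c1=-2)
[Jacobi] macro 5: S0 reads c1=-2 → after 2×micro: 0; S1 reads c0=0 → after 3×micro: -2 ⇒ (c0=0, c1=-2)
[Gauss-Seidel] macro 1: S0 reads c1=0 → after 2×micro: 1; S1 reads c0=1 → after 3×micro: -2 ⇒ (c0=1, c1=-2)
[Gauss-Seidel] macro 2: S0 reads c1=-2 → after 2×micro: 0; S1 reads c0=0 → after 3×micro: -2 ⇒ (c0=0, c1=-2)
[Gauss-Seidel] macro 3: S0 reads c1=-2 → after 2×micro: 0; S1 reads c0=0 → after 3×micro: -2 ⇒ (c0=0, c1=-2)
[Gauss-Seidel] macro 4: S0 reads c1=-2 → after 2×micro: 0; S1 reads c0=0 → after 3×micro: -2 ⇒ (c0=0, c1=-2)
[Gauss-Seidel] macro 5: S0 reads c1=-2 → after 2×micro: 0; S1 reads c0=0 → after 3×micro: -2 ⇒ (c0=0, c1=-2)

first divergence at macro-step: never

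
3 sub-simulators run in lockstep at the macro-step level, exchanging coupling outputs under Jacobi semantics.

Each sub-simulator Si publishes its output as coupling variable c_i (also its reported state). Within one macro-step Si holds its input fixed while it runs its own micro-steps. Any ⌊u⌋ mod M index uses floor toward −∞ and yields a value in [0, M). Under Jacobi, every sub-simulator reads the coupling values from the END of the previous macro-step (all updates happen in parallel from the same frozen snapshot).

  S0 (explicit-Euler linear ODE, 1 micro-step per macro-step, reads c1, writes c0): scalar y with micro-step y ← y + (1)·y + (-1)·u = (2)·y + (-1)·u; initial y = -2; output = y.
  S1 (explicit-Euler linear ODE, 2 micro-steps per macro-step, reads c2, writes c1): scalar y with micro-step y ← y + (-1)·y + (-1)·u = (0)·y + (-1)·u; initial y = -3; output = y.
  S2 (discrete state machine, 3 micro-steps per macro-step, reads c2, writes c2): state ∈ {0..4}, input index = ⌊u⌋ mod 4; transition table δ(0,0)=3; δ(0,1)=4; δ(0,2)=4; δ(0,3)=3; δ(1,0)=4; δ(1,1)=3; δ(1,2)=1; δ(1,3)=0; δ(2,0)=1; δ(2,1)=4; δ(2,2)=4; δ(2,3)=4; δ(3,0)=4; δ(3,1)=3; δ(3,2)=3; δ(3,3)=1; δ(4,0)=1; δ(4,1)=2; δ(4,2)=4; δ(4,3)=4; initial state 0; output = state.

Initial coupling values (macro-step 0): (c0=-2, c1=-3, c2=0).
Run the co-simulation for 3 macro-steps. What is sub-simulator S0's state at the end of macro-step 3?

S0 state at macro-step 3 = -3

macro 1: S0 reads c1=-3 → after 1×micro: -1; S1 reads c2=0 → after 2×micro: 0; S2 reads c2=0 → after 3×micro: 1 ⇒ (c0=-1, c1=0, c2=1)
macro 2: S0 reads c1=0 → after 1×micro: -2; S1 reads c2=1 → after 2×micro: -1; S2 reads c2=1 → after 3×micro: 3 ⇒ (c0=-2, c1=-1, c2=3)
macro 3: S0 reads c1=-1 → after 1×micro: -3; S1 reads c2=3 → after 2×micro: -3; S2 reads c2=3 → after 3×micro: 3 ⇒ (c0=-3, c1=-3, c2=3)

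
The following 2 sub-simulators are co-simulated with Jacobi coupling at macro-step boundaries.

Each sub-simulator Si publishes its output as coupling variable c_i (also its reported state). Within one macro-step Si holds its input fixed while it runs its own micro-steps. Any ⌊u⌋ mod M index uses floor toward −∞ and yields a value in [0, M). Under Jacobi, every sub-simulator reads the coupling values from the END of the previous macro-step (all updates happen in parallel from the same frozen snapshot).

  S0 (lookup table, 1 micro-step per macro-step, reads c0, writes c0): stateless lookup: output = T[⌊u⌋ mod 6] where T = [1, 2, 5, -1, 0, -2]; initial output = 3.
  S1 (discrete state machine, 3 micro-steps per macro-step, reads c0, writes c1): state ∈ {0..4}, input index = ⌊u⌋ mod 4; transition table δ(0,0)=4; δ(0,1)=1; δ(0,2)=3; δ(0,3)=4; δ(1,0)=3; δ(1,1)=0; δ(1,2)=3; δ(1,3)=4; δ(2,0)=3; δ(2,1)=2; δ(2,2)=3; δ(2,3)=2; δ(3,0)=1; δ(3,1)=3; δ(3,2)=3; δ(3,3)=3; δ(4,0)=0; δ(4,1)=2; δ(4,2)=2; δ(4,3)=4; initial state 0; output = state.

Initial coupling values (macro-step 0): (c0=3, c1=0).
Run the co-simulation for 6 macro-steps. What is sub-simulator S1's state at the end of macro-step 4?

macro 1: S0 reads c0=3 → after 1×micro: -1; S1 reads c0=3 → after 3×micro: 4 ⇒ (c0=-1, c1=4)
macro 2: S0 reads c0=-1 → after 1×micro: -2; S1 reads c0=-1 → after 3×micro: 4 ⇒ (c0=-2, c1=4)
macro 3: S0 reads c0=-2 → after 1×micro: 0; S1 reads c0=-2 → after 3×micro: 3 ⇒ (c0=0, c1=3)
macro 4: S0 reads c0=0 → after 1×micro: 1; S1 reads c0=0 → after 3×micro: 1 ⇒ (c0=1, c1=1)
macro 5: S0 reads c0=1 → after 1×micro: 2; S1 reads c0=1 → after 3×micro: 0 ⇒ (c0=2, c1=0)
macro 6: S0 reads c0=2 → after 1×micro: 5; S1 reads c0=2 → after 3×micro: 3 ⇒ (c0=5, c1=3)

S1 state at macro-step 4 = 1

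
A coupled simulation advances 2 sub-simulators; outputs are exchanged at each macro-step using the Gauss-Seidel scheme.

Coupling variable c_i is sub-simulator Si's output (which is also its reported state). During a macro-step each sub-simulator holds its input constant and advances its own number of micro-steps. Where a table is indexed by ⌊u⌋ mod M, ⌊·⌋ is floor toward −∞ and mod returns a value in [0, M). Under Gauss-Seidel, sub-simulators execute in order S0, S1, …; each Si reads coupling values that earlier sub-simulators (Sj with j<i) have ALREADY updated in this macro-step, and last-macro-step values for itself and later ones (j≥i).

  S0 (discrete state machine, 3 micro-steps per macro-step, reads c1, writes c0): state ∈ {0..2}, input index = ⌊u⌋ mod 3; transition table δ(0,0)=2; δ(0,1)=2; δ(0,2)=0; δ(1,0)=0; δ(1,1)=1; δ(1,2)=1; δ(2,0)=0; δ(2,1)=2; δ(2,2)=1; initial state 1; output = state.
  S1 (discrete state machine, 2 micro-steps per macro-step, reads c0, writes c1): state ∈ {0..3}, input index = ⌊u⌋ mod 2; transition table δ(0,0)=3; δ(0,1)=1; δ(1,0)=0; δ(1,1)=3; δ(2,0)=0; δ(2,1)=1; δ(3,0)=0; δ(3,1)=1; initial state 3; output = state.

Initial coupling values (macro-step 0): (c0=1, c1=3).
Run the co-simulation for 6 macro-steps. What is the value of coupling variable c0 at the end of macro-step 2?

c0 at macro-step 2 = 2

macro 1: S0 reads c1=3 → after 3×micro: 0; S1 reads c0=0 → after 2×micro: 3 ⇒ (c0=0, c1=3)
macro 2: S0 reads c1=3 → after 3×micro: 2; S1 reads c0=2 → after 2×micro: 3 ⇒ (c0=2, c1=3)
macro 3: S0 reads c1=3 → after 3×micro: 0; S1 reads c0=0 → after 2×micro: 3 ⇒ (c0=0, c1=3)
macro 4: S0 reads c1=3 → after 3×micro: 2; S1 reads c0=2 → after 2×micro: 3 ⇒ (c0=2, c1=3)
macro 5: S0 reads c1=3 → after 3×micro: 0; S1 reads c0=0 → after 2×micro: 3 ⇒ (c0=0, c1=3)
macro 6: S0 reads c1=3 → after 3×micro: 2; S1 reads c0=2 → after 2×micro: 3 ⇒ (c0=2, c1=3)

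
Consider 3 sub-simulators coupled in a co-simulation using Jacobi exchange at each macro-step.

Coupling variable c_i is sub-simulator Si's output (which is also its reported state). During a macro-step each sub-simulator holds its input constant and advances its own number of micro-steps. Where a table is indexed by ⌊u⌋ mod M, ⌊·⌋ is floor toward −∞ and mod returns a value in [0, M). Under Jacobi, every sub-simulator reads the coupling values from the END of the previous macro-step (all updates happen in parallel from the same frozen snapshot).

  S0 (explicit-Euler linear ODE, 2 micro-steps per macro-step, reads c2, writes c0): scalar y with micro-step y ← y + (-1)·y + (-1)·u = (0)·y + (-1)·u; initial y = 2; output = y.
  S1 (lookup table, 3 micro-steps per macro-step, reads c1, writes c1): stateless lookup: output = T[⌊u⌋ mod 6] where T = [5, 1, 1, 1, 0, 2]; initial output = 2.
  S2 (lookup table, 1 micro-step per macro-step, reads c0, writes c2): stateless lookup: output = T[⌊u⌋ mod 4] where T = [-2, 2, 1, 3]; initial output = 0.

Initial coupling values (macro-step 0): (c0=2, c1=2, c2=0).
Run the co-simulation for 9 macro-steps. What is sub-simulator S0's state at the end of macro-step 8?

S0 state at macro-step 8 = -1

macro 1: S0 reads c2=0 → after 2×micro: 0; S1 reads c1=2 → after 3×micro: 1; S2 reads c0=2 → after 1×micro: 1 ⇒ (c0=0, c1=1, c2=1)
macro 2: S0 reads c2=1 → after 2×micro: -1; S1 reads c1=1 → after 3×micro: 1; S2 reads c0=0 → after 1×micro: -2 ⇒ (c0=-1, c1=1, c2=-2)
macro 3: S0 reads c2=-2 → after 2×micro: 2; S1 reads c1=1 → after 3×micro: 1; S2 reads c0=-1 → after 1×micro: 3 ⇒ (c0=2, c1=1, c2=3)
macro 4: S0 reads c2=3 → after 2×micro: -3; S1 reads c1=1 → after 3×micro: 1; S2 reads c0=2 → after 1×micro: 1 ⇒ (c0=-3, c1=1, c2=1)
macro 5: S0 reads c2=1 → after 2×micro: -1; S1 reads c1=1 → after 3×micro: 1; S2 reads c0=-3 → after 1×micro: 2 ⇒ (c0=-1, c1=1, c2=2)
macro 6: S0 reads c2=2 → after 2×micro: -2; S1 reads c1=1 → after 3×micro: 1; S2 reads c0=-1 → after 1×micro: 3 ⇒ (c0=-2, c1=1, c2=3)
macro 7: S0 reads c2=3 → after 2×micro: -3; S1 reads c1=1 → after 3×micro: 1; S2 reads c0=-2 → after 1×micro: 1 ⇒ (c0=-3, c1=1, c2=1)
macro 8: S0 reads c2=1 → after 2×micro: -1; S1 reads c1=1 → after 3×micro: 1; S2 reads c0=-3 → after 1×micro: 2 ⇒ (c0=-1, c1=1, c2=2)
macro 9: S0 reads c2=2 → after 2×micro: -2; S1 reads c1=1 → after 3×micro: 1; S2 reads c0=-1 → after 1×micro: 3 ⇒ (c0=-2, c1=1, c2=3)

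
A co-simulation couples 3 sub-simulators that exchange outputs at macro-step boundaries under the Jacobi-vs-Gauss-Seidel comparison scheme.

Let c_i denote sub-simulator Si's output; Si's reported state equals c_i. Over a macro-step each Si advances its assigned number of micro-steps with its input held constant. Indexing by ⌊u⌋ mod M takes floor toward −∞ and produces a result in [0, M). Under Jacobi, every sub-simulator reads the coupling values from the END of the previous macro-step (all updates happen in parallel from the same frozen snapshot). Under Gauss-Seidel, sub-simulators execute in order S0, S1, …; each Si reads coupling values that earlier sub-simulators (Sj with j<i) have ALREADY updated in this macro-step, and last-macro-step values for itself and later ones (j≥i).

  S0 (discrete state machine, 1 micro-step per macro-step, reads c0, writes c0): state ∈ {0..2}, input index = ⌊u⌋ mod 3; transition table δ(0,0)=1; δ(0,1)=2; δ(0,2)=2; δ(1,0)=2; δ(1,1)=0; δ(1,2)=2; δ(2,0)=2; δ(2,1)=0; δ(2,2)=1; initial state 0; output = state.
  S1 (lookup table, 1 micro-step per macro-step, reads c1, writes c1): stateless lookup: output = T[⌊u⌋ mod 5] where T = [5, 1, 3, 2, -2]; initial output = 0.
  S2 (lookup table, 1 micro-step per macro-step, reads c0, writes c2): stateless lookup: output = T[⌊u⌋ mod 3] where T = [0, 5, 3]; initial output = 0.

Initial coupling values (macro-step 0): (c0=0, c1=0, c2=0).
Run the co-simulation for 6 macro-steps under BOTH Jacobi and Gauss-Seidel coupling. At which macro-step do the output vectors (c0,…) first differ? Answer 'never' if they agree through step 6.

[Jacobi] macro 1: S0 reads c0=0 → after 1×micro: 1; S1 reads c1=0 → after 1×micro: 5; S2 reads c0=0 → after 1×micro: 0 ⇒ (c0=1, c1=5, c2=0)
[Jacobi] macro 2: S0 reads c0=1 → after 1×micro: 0; S1 reads c1=5 → after 1×micro: 5; S2 reads c0=1 → after 1×micro: 5 ⇒ (c0=0, c1=5, c2=5)
[Jacobi] macro 3: S0 reads c0=0 → after 1×micro: 1; S1 reads c1=5 → after 1×micro: 5; S2 reads c0=0 → after 1×micro: 0 ⇒ (c0=1, c1=5, c2=0)
[Jacobi] macro 4: S0 reads c0=1 → after 1×micro: 0; S1 reads c1=5 → after 1×micro: 5; S2 reads c0=1 → after 1×micro: 5 ⇒ (c0=0, c1=5, c2=5)
[Jacobi] macro 5: S0 reads c0=0 → after 1×micro: 1; S1 reads c1=5 → after 1×micro: 5; S2 reads c0=0 → after 1×micro: 0 ⇒ (c0=1, c1=5, c2=0)
[Jacobi] macro 6: S0 reads c0=1 → after 1×micro: 0; S1 reads c1=5 → after 1×micro: 5; S2 reads c0=1 → after 1×micro: 5 ⇒ (c0=0, c1=5, c2=5)
[Gauss-Seidel] macro 1: S0 reads c0=0 → after 1×micro: 1; S1 reads c1=0 → after 1×micro: 5; S2 reads c0=1 → after 1×micro: 5 ⇒ (c0=1, c1=5, c2=5)
[Gauss-Seidel] macro 2: S0 reads c0=1 → after 1×micro: 0; S1 reads c1=5 → after 1×micro: 5; S2 reads c0=0 → after 1×micro: 0 ⇒ (c0=0, c1=5, c2=0)
[Gauss-Seidel] macro 3: S0 reads c0=0 → after 1×micro: 1; S1 reads c1=5 → after 1×micro: 5; S2 reads c0=1 → after 1×micro: 5 ⇒ (c0=1, c1=5, c2=5)
[Gauss-Seidel] macro 4: S0 reads c0=1 → after 1×micro: 0; S1 reads c1=5 → after 1×micro: 5; S2 reads c0=0 → after 1×micro: 0 ⇒ (c0=0, c1=5, c2=0)
[Gauss-Seidel] macro 5: S0 reads c0=0 → after 1×micro: 1; S1 reads c1=5 → after 1×micro: 5; S2 reads c0=1 → after 1×micro: 5 ⇒ (c0=1, c1=5, c2=5)
[Gauss-Seidel] macro 6: S0 reads c0=1 → after 1×micro: 0; S1 reads c1=5 → after 1×micro: 5; S2 reads c0=0 → after 1×micro: 0 ⇒ (c0=0, c1=5, c2=0)

first divergence at macro-step: 1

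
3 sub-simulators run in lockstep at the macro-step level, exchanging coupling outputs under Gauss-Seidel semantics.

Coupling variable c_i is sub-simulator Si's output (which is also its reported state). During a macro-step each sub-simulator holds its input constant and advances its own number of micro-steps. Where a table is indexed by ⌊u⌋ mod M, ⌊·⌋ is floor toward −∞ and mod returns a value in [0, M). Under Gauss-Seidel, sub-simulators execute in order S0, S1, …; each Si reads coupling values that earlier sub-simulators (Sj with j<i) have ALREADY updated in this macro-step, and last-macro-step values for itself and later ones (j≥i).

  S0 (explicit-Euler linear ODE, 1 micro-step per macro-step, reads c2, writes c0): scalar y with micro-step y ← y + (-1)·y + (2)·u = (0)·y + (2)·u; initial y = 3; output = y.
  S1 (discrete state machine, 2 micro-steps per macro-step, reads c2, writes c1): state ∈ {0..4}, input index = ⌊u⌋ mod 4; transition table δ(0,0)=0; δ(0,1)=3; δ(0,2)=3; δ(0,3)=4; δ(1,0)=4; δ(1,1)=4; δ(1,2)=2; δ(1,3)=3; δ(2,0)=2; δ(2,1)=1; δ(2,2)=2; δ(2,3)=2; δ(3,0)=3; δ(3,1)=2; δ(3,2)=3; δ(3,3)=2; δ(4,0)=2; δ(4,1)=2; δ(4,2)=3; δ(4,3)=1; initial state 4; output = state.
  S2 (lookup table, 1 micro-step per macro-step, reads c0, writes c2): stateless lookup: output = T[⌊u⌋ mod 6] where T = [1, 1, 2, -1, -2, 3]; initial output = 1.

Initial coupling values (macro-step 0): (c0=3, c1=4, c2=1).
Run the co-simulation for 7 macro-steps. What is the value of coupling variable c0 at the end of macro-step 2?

macro 1: S0 reads c2=1 → after 1×micro: 2; S1 reads c2=1 → after 2×micro: 1; S2 reads c0=2 → after 1×micro: 2 ⇒ (c0=2, c1=1, c2=2)
macro 2: S0 reads c2=2 → after 1×micro: 4; S1 reads c2=2 → after 2×micro: 2; S2 reads c0=4 → after 1×micro: -2 ⇒ (c0=4, c1=2, c2=-2)
macro 3: S0 reads c2=-2 → after 1×micro: -4; S1 reads c2=-2 → after 2×micro: 2; S2 reads c0=-4 → after 1×micro: 2 ⇒ (c0=-4, c1=2, c2=2)
macro 4: S0 reads c2=2 → after 1×micro: 4; S1 reads c2=2 → after 2×micro: 2; S2 reads c0=4 → after 1×micro: -2 ⇒ (c0=4, c1=2, c2=-2)
macro 5: S0 reads c2=-2 → after 1×micro: -4; S1 reads c2=-2 → after 2×micro: 2; S2 reads c0=-4 → after 1×micro: 2 ⇒ (c0=-4, c1=2, c2=2)
macro 6: S0 reads c2=2 → after 1×micro: 4; S1 reads c2=2 → after 2×micro: 2; S2 reads c0=4 → after 1×micro: -2 ⇒ (c0=4, c1=2, c2=-2)
macro 7: S0 reads c2=-2 → after 1×micro: -4; S1 reads c2=-2 → after 2×micro: 2; S2 reads c0=-4 → after 1×micro: 2 ⇒ (c0=-4, c1=2, c2=2)

c0 at macro-step 2 = 4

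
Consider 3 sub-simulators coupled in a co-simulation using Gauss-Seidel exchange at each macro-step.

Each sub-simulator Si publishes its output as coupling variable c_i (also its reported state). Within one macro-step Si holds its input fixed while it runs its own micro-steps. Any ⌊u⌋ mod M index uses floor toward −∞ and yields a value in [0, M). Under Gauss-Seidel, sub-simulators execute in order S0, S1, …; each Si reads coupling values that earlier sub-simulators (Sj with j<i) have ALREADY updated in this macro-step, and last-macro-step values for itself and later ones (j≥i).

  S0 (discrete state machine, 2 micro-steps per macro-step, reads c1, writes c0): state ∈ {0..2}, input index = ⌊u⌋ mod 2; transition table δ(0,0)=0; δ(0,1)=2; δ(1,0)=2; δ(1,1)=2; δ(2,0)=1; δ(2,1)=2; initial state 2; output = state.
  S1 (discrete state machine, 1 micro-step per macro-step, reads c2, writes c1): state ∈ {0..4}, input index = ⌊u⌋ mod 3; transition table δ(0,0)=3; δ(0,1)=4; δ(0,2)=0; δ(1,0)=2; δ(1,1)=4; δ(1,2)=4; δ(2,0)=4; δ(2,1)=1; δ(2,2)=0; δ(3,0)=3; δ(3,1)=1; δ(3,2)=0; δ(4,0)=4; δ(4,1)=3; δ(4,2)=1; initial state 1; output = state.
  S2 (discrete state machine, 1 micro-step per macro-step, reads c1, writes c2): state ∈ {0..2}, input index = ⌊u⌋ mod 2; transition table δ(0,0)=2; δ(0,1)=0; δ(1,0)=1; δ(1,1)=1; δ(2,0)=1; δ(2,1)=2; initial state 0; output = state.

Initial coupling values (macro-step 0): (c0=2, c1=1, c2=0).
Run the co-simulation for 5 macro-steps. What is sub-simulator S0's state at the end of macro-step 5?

S0 state at macro-step 5 = 2

macro 1: S0 reads c1=1 → after 2×micro: 2; S1 reads c2=0 → after 1×micro: 2; S2 reads c1=2 → after 1×micro: 2 ⇒ (c0=2, c1=2, c2=2)
macro 2: S0 reads c1=2 → after 2×micro: 2; S1 reads c2=2 → after 1×micro: 0; S2 reads c1=0 → after 1×micro: 1 ⇒ (c0=2, c1=0, c2=1)
macro 3: S0 reads c1=0 → after 2×micro: 2; S1 reads c2=1 → after 1×micro: 4; S2 reads c1=4 → after 1×micro: 1 ⇒ (c0=2, c1=4, c2=1)
macro 4: S0 reads c1=4 → after 2×micro: 2; S1 reads c2=1 → after 1×micro: 3; S2 reads c1=3 → after 1×micro: 1 ⇒ (c0=2, c1=3, c2=1)
macro 5: S0 reads c1=3 → after 2×micro: 2; S1 reads c2=1 → after 1×micro: 1; S2 reads c1=1 → after 1×micro: 1 ⇒ (c0=2, c1=1, c2=1)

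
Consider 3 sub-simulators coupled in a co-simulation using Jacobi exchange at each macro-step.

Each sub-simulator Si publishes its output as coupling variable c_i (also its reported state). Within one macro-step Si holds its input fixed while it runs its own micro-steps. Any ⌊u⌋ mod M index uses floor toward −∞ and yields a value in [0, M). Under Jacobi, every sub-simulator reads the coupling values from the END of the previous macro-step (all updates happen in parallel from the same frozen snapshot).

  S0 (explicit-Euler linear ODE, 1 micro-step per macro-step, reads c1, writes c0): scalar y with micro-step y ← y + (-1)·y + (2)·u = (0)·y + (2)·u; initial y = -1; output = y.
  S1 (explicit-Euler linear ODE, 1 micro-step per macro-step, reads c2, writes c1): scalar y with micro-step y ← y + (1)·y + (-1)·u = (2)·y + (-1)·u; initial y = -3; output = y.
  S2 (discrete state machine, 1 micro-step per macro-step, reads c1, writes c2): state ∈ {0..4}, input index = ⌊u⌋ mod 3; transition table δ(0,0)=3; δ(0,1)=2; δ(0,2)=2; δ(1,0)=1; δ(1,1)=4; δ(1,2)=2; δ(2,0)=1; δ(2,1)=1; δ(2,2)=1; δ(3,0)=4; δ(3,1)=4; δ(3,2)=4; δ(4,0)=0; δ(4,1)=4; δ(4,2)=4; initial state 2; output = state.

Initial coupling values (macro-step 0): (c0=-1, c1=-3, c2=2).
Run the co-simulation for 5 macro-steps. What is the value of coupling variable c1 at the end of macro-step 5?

c1 at macro-step 5 = -164

macro 1: S0 reads c1=-3 → after 1×micro: -6; S1 reads c2=2 → after 1×micro: -8; S2 reads c1=-3 → after 1×micro: 1 ⇒ (c0=-6, c1=-8, c2=1)
macro 2: S0 reads c1=-8 → after 1×micro: -16; S1 reads c2=1 → after 1×micro: -17; S2 reads c1=-8 → after 1×micro: 4 ⇒ (c0=-16, c1=-17, c2=4)
macro 3: S0 reads c1=-17 → after 1×micro: -34; S1 reads c2=4 → after 1×micro: -38; S2 reads c1=-17 → after 1×micro: 4 ⇒ (c0=-34, c1=-38, c2=4)
macro 4: S0 reads c1=-38 → after 1×micro: -76; S1 reads c2=4 → after 1×micro: -80; S2 reads c1=-38 → after 1×micro: 4 ⇒ (c0=-76, c1=-80, c2=4)
macro 5: S0 reads c1=-80 → after 1×micro: -160; S1 reads c2=4 → after 1×micro: -164; S2 reads c1=-80 → after 1×micro: 4 ⇒ (c0=-160, c1=-164, c2=4)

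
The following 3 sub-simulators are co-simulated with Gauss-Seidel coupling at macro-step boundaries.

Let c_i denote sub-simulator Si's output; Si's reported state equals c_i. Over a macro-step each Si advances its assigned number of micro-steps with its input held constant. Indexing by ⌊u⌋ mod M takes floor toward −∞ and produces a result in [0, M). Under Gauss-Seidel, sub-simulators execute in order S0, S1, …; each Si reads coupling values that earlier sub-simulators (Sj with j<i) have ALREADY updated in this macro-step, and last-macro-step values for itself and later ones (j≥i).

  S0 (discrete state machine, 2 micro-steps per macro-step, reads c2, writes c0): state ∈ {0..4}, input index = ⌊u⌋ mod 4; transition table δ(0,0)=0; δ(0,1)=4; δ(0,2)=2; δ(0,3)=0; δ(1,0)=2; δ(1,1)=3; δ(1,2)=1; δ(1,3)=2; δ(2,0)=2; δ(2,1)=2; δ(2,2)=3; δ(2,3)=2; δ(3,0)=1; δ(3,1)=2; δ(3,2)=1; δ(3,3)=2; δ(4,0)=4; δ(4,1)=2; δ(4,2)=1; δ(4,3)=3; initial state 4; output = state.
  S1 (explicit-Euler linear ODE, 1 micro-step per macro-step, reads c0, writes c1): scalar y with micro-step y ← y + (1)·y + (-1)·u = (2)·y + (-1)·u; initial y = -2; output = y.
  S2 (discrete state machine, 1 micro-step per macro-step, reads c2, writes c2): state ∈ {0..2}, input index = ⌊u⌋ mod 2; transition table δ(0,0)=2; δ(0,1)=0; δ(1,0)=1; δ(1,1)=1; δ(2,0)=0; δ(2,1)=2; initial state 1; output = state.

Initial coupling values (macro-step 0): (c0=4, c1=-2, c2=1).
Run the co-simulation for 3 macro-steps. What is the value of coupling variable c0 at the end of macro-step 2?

macro 1: S0 reads c2=1 → after 2×micro: 2; S1 reads c0=2 → after 1×micro: -6; S2 reads c2=1 → after 1×micro: 1 ⇒ (c0=2, c1=-6, c2=1)
macro 2: S0 reads c2=1 → after 2×micro: 2; S1 reads c0=2 → after 1×micro: -14; S2 reads c2=1 → after 1×micro: 1 ⇒ (c0=2, c1=-14, c2=1)
macro 3: S0 reads c2=1 → after 2×micro: 2; S1 reads c0=2 → after 1×micro: -30; S2 reads c2=1 → after 1×micro: 1 ⇒ (c0=2, c1=-30, c2=1)

c0 at macro-step 2 = 2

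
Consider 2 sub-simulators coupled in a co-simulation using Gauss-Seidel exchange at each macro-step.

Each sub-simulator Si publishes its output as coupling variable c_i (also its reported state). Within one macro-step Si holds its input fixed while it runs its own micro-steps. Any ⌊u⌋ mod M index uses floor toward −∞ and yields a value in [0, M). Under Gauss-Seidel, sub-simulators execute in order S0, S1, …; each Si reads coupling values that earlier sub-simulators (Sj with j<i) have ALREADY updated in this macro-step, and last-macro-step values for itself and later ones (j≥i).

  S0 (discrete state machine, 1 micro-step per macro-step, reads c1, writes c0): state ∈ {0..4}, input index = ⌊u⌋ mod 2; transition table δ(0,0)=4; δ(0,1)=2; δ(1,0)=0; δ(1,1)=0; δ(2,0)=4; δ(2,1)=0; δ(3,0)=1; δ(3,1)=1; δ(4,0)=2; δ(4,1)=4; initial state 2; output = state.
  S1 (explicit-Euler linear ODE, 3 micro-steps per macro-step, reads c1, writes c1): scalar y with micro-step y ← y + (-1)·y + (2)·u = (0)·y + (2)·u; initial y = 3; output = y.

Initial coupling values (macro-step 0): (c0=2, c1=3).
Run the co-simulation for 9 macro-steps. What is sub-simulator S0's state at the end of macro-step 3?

macro 1: S0 reads c1=3 → after 1×micro: 0; S1 reads c1=3 → after 3×micro: 6 ⇒ (c0=0, c1=6)
macro 2: S0 reads c1=6 → after 1×micro: 4; S1 reads c1=6 → after 3×micro: 12 ⇒ (c0=4, c1=12)
macro 3: S0 reads c1=12 → after 1×micro: 2; S1 reads c1=12 → after 3×micro: 24 ⇒ (c0=2, c1=24)
macro 4: S0 reads c1=24 → after 1×micro: 4; S1 reads c1=24 → after 3×micro: 48 ⇒ (c0=4, c1=48)
macro 5: S0 reads c1=48 → after 1×micro: 2; S1 reads c1=48 → after 3×micro: 96 ⇒ (c0=2, c1=96)
macro 6: S0 reads c1=96 → after 1×micro: 4; S1 reads c1=96 → after 3×micro: 192 ⇒ (c0=4, c1=192)
macro 7: S0 reads c1=192 → after 1×micro: 2; S1 reads c1=192 → after 3×micro: 384 ⇒ (c0=2, c1=384)
macro 8: S0 reads c1=384 → after 1×micro: 4; S1 reads c1=384 → after 3×micro: 768 ⇒ (c0=4, c1=768)
macro 9: S0 reads c1=768 → after 1×micro: 2; S1 reads c1=768 → after 3×micro: 1536 ⇒ (c0=2, c1=1536)

S0 state at macro-step 3 = 2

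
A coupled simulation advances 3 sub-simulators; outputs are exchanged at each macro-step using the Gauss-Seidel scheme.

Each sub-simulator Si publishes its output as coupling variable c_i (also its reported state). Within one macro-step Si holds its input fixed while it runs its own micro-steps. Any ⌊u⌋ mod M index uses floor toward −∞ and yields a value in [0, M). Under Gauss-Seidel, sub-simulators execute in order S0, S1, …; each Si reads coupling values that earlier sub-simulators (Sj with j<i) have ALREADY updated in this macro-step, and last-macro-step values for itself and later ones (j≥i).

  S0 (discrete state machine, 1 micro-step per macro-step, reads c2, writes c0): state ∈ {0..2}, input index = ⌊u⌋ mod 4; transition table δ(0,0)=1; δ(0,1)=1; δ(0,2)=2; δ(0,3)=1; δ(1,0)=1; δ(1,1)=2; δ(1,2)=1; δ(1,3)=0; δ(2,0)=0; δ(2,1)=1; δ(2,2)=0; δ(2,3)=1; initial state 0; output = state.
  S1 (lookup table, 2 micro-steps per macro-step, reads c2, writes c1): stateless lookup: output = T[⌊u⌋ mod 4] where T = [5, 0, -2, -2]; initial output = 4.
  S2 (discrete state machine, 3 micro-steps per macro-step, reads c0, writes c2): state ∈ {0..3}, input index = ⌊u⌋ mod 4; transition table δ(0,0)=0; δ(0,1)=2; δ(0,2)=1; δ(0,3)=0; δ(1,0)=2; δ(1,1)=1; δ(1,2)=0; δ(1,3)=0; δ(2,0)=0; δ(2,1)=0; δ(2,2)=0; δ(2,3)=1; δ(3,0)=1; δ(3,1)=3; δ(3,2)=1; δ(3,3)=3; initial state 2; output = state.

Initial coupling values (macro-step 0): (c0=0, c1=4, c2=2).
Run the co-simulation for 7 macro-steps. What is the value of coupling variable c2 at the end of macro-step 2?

c2 at macro-step 2 = 0

macro 1: S0 reads c2=2 → after 1×micro: 2; S1 reads c2=2 → after 2×micro: -2; S2 reads c0=2 → after 3×micro: 0 ⇒ (c0=2, c1=-2, c2=0)
macro 2: S0 reads c2=0 → after 1×micro: 0; S1 reads c2=0 → after 2×micro: 5; S2 reads c0=0 → after 3×micro: 0 ⇒ (c0=0, c1=5, c2=0)
macro 3: S0 reads c2=0 → after 1×micro: 1; S1 reads c2=0 → after 2×micro: 5; S2 reads c0=1 → after 3×micro: 2 ⇒ (c0=1, c1=5, c2=2)
macro 4: S0 reads c2=2 → after 1×micro: 1; S1 reads c2=2 → after 2×micro: -2; S2 reads c0=1 → after 3×micro: 0 ⇒ (c0=1, c1=-2, c2=0)
macro 5: S0 reads c2=0 → after 1×micro: 1; S1 reads c2=0 → after 2×micro: 5; S2 reads c0=1 → after 3×micro: 2 ⇒ (c0=1, c1=5, c2=2)
macro 6: S0 reads c2=2 → after 1×micro: 1; S1 reads c2=2 → after 2×micro: -2; S2 reads c0=1 → after 3×micro: 0 ⇒ (c0=1, c1=-2, c2=0)
macro 7: S0 reads c2=0 → after 1×micro: 1; S1 reads c2=0 → after 2×micro: 5; S2 reads c0=1 → after 3×micro: 2 ⇒ (c0=1, c1=5, c2=2)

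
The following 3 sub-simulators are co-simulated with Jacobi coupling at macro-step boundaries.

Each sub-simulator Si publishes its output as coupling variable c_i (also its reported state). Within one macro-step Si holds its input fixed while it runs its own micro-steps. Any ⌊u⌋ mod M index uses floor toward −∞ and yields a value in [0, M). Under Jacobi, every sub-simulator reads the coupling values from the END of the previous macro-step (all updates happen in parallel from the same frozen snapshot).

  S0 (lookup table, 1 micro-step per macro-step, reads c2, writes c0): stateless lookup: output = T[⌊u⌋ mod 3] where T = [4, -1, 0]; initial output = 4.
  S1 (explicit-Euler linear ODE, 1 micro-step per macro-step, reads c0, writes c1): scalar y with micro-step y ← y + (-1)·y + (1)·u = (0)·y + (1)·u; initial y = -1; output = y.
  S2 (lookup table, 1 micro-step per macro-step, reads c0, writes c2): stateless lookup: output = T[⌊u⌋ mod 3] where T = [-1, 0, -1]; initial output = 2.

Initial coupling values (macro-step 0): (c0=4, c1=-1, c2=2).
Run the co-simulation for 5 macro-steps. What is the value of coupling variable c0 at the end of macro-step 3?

c0 at macro-step 3 = 0

macro 1: S0 reads c2=2 → after 1×micro: 0; S1 reads c0=4 → after 1×micro: 4; S2 reads c0=4 → after 1×micro: 0 ⇒ (c0=0, c1=4, c2=0)
macro 2: S0 reads c2=0 → after 1×micro: 4; S1 reads c0=0 → after 1×micro: 0; S2 reads c0=0 → after 1×micro: -1 ⇒ (c0=4, c1=0, c2=-1)
macro 3: S0 reads c2=-1 → after 1×micro: 0; S1 reads c0=4 → after 1×micro: 4; S2 reads c0=4 → after 1×micro: 0 ⇒ (c0=0, c1=4, c2=0)
macro 4: S0 reads c2=0 → after 1×micro: 4; S1 reads c0=0 → after 1×micro: 0; S2 reads c0=0 → after 1×micro: -1 ⇒ (c0=4, c1=0, c2=-1)
macro 5: S0 reads c2=-1 → after 1×micro: 0; S1 reads c0=4 → after 1×micro: 4; S2 reads c0=4 → after 1×micro: 0 ⇒ (c0=0, c1=4, c2=0)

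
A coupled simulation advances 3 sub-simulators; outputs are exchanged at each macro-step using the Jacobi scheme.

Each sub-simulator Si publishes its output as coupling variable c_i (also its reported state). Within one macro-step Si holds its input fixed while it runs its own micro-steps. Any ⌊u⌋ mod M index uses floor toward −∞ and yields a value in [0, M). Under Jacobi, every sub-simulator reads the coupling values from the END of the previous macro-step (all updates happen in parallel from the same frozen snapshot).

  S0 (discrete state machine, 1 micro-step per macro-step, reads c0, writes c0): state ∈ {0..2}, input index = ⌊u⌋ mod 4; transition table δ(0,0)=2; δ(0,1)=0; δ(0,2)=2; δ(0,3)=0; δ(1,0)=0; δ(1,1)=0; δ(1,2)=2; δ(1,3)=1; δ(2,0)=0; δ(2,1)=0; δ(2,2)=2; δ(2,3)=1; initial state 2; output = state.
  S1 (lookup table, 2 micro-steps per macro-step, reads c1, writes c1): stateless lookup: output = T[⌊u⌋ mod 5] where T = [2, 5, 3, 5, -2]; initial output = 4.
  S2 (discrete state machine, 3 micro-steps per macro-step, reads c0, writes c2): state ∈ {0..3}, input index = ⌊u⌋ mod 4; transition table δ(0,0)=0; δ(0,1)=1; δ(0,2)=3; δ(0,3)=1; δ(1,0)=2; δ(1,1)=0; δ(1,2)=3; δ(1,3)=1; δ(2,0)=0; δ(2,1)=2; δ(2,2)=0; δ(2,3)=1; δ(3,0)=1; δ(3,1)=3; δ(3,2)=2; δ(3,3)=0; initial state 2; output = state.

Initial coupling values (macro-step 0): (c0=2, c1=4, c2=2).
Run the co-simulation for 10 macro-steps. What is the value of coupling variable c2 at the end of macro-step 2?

macro 1: S0 reads c0=2 → after 1×micro: 2; S1 reads c1=4 → after 2×micro: -2; S2 reads c0=2 → after 3×micro: 2 ⇒ (c0=2, c1=-2, c2=2)
macro 2: S0 reads c0=2 → after 1×micro: 2; S1 reads c1=-2 → after 2×micro: 5; S2 reads c0=2 → after 3×micro: 2 ⇒ (c0=2, c1=5, c2=2)
macro 3: S0 reads c0=2 → after 1×micro: 2; S1 reads c1=5 → after 2×micro: 2; S2 reads c0=2 → after 3×micro: 2 ⇒ (c0=2, c1=2, c2=2)
macro 4: S0 reads c0=2 → after 1×micro: 2; S1 reads c1=2 → after 2×micro: 3; S2 reads c0=2 → after 3×micro: 2 ⇒ (c0=2, c1=3, c2=2)
macro 5: S0 reads c0=2 → after 1×micro: 2; S1 reads c1=3 → after 2×micro: 5; S2 reads c0=2 → after 3×micro: 2 ⇒ (c0=2, c1=5, c2=2)
macro 6: S0 reads c0=2 → after 1×micro: 2; S1 reads c1=5 → after 2×micro: 2; S2 reads c0=2 → after 3×micro: 2 ⇒ (c0=2, c1=2, c2=2)
macro 7: S0 reads c0=2 → after 1×micro: 2; S1 reads c1=2 → after 2×micro: 3; S2 reads c0=2 → after 3×micro: 2 ⇒ (c0=2, c1=3, c2=2)
macro 8: S0 reads c0=2 → after 1×micro: 2; S1 reads c1=3 → after 2×micro: 5; S2 reads c0=2 → after 3×micro: 2 ⇒ (c0=2, c1=5, c2=2)
macro 9: S0 reads c0=2 → after 1×micro: 2; S1 reads c1=5 → after 2×micro: 2; S2 reads c0=2 → after 3×micro: 2 ⇒ (c0=2, c1=2, c2=2)
macro 10: S0 reads c0=2 → after 1×micro: 2; S1 reads c1=2 → after 2×micro: 3; S2 reads c0=2 → after 3×micro: 2 ⇒ (c0=2, c1=3, c2=2)

c2 at macro-step 2 = 2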